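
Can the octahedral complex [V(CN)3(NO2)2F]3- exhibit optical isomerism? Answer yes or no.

In an octahedral complex each vertex has one trans partner and four cis neighbours.
Working through the distinct placements yields 3 geometric isomers: CN mer, NO2 trans; CN mer, NO2 cis; CN fac, NO2 cis.
Each arrangement has an internal mirror plane or centre of symmetry, so none is chiral.

no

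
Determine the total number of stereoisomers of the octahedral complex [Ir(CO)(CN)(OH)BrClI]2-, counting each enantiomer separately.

An octahedron has six vertices in three trans pairs; every non-trans pair is cis.
Exhaustive case analysis gives 15 geometric isomers.
Of these, 15 lack any improper symmetry element and so occur as enantiomeric pairs, giving 15 + 15 = 30 stereoisomers in total.

30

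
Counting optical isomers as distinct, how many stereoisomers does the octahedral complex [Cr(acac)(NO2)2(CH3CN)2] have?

In an octahedral complex each vertex has one trans partner and four cis neighbours.
Each acac is bidentate and must span two cis positions.
There are 3 geometric isomers: NO2 cis, CH3CN trans; NO2 cis, CH3CN cis (chiral); NO2 trans, CH3CN cis.
One of these lacks any improper symmetry element and so occurs as an enantiomeric pair, giving 3 + 1 = 4 stereoisomers in total.

4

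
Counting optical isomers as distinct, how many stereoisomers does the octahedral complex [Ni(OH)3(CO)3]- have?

2

An octahedron has six vertices in three trans pairs; every non-trans pair is cis.
The distinct arrangements are (2 in all): OH mer; OH fac.
Each arrangement has an internal mirror plane or centre of symmetry, so none is chiral.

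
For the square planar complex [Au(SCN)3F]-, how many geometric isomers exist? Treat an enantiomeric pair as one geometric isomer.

1

Only one geometric arrangement is possible.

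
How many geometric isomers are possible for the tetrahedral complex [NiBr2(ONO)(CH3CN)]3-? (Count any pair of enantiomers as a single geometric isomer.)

1

All four vertices of a tetrahedron are equivalent and mutually adjacent, so cis/trans isomerism cannot arise.
Only one geometric arrangement is possible.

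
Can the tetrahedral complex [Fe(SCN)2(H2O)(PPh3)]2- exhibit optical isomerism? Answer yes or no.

no

Only one geometric arrangement is possible.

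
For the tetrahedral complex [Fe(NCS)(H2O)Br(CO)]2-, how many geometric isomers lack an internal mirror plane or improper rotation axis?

1

Only one geometric arrangement is possible; it has no improper symmetry element, so it exists as a pair of enantiomers (2 stereoisomers).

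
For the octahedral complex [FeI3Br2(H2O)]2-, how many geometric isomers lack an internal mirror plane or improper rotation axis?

The six octahedral sites form three mutually perpendicular trans pairs.
There are 3 geometric isomers: I mer, Br trans; I mer, Br cis; I fac, Br cis.
Each arrangement has an internal mirror plane or centre of symmetry, so none is chiral.

0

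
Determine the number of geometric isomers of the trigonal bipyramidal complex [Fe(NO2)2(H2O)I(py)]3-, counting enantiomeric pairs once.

Exhaustive case analysis gives 7 geometric isomers.

7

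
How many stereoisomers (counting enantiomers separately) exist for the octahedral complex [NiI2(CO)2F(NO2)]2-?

8

Working through the distinct placements yields 6 geometric isomers: I cis, CO trans; I trans, CO trans; I cis, CO cis (3 arrangements, 2 chiral); I trans, CO cis.
Of these, 2 lack any improper symmetry element and so occur as enantiomeric pairs, giving 6 + 2 = 8 stereoisomers in total.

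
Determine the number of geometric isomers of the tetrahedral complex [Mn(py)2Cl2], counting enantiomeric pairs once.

1

All four vertices of a tetrahedron are equivalent and mutually adjacent, so cis/trans isomerism cannot arise.
Only one geometric arrangement is possible.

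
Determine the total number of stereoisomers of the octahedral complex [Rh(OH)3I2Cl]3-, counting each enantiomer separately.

In an octahedral complex each vertex has one trans partner and four cis neighbours.
Working through the distinct placements yields 3 geometric isomers: OH mer, I cis; OH mer, I trans; OH fac, I cis.
Each arrangement has an internal mirror plane or centre of symmetry, so none is chiral.

3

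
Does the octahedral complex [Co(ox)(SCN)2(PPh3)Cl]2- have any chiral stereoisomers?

yes

The six octahedral sites form three mutually perpendicular trans pairs.
Each ox is bidentate and must span two cis positions.
Systematic placement gives 4 geometric isomers: SCN cis (3 arrangements, 2 chiral); SCN trans.
Of these, 2 lack any improper symmetry element and so occur as enantiomeric pairs, giving 4 + 2 = 6 stereoisomers in total.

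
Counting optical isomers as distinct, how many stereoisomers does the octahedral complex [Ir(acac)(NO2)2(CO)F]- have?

In an octahedral complex each vertex has one trans partner and four cis neighbours.
Each acac is bidentate and must span two cis positions.
Systematic placement gives 4 geometric isomers: NO2 cis (3 arrangements, 2 chiral); NO2 trans.
Of these, 2 lack any improper symmetry element and so occur as enantiomeric pairs, giving 4 + 2 = 6 stereoisomers in total.

6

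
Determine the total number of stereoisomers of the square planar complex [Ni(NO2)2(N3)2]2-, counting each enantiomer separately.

2

A square has two trans pairs of vertices; adjacent vertices are cis.
Systematic placement gives 2 geometric isomers: NO2 cis; NO2 trans.
Each arrangement has an internal mirror plane or centre of symmetry, so none is chiral.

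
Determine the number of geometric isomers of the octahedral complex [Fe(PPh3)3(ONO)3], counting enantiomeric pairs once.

An octahedron has six vertices in three trans pairs; every non-trans pair is cis.
There are 2 geometric isomers: PPh3 mer; PPh3 fac.

2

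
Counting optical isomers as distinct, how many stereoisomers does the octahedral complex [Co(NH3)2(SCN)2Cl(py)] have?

8

In an octahedral complex each vertex has one trans partner and four cis neighbours.
There are 6 geometric isomers: NH3 cis, SCN cis (3 arrangements, 2 chiral); NH3 cis, SCN trans; NH3 trans, SCN cis; NH3 trans, SCN trans.
Of these, 2 lack any improper symmetry element and so occur as enantiomeric pairs, giving 6 + 2 = 8 stereoisomers in total.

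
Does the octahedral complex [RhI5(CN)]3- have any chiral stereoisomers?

Only one geometric arrangement is possible.

no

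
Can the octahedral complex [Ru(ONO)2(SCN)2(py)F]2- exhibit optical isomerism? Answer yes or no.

yes

The six octahedral sites form three mutually perpendicular trans pairs.
Working through the distinct placements yields 6 geometric isomers: ONO cis, SCN cis (3 arrangements, 2 chiral); ONO cis, SCN trans; ONO trans, SCN cis; ONO trans, SCN trans.
Of these, 2 lack any improper symmetry element and so occur as enantiomeric pairs, giving 6 + 2 = 8 stereoisomers in total.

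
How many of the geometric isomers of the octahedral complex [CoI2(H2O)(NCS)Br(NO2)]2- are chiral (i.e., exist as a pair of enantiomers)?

6

The six octahedral sites form three mutually perpendicular trans pairs.
Exhaustive case analysis gives 9 geometric isomers.
Of these, 6 lack any improper symmetry element and so occur as enantiomeric pairs, giving 9 + 6 = 15 stereoisomers in total.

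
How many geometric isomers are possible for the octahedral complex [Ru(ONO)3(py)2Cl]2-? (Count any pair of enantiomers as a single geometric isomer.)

In an octahedral complex each vertex has one trans partner and four cis neighbours.
There are 3 geometric isomers: ONO mer, py trans; ONO fac, py cis; ONO mer, py cis.

3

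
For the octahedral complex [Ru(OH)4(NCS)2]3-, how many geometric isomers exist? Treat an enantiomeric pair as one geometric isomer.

2

An octahedron has six vertices in three trans pairs; every non-trans pair is cis.
Working through the distinct placements yields 2 geometric isomers: NCS trans; NCS cis.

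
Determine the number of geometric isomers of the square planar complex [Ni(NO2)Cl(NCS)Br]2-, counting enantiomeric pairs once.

In a square planar complex each vertex has one trans partner and two cis neighbours.
There are 3 geometric isomers: (Br/NCS trans, Cl/NO2 trans); (Br/NO2 trans, Cl/NCS trans); (Br/Cl trans, NCS/NO2 trans).

3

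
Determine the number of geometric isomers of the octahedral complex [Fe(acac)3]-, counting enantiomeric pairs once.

In an octahedral complex each vertex has one trans partner and four cis neighbours.
Each acac is bidentate and must span two cis positions.
Only one geometric arrangement is possible; it has no improper symmetry element, so it exists as a pair of enantiomers (2 stereoisomers).

1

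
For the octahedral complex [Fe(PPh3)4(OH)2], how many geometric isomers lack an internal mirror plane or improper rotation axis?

0

An octahedron has six vertices in three trans pairs; every non-trans pair is cis.
There are 2 geometric isomers: OH trans; OH cis.
Each arrangement has an internal mirror plane or centre of symmetry, so none is chiral.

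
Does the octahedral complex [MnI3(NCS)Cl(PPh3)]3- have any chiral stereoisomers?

yes

The six octahedral sites form three mutually perpendicular trans pairs.
Systematic placement gives 4 geometric isomers: I mer (3 arrangements); I fac (chiral).
One of these lacks any improper symmetry element and so occurs as an enantiomeric pair, giving 4 + 1 = 5 stereoisomers in total.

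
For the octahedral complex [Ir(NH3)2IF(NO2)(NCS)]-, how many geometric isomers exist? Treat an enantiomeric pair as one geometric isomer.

9

An octahedron has six vertices in three trans pairs; every non-trans pair is cis.
Placing the ligands in turn and identifying arrangements related by rotation or reflection leaves 9 distinct geometric isomers.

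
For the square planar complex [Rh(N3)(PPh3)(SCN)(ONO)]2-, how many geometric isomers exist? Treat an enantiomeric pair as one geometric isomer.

3

In a square planar complex each vertex has one trans partner and two cis neighbours.
There are 3 geometric isomers: (N3/PPh3 trans, ONO/SCN trans); (N3/SCN trans, ONO/PPh3 trans); (N3/ONO trans, PPh3/SCN trans).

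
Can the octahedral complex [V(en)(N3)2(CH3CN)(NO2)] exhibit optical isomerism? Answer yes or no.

yes

An octahedron has six vertices in three trans pairs; every non-trans pair is cis.
Each en is bidentate and must span two cis positions.
Working through the distinct placements yields 4 geometric isomers: N3 cis (3 arrangements, 2 chiral); N3 trans.
Of these, 2 lack any improper symmetry element and so occur as enantiomeric pairs, giving 4 + 2 = 6 stereoisomers in total.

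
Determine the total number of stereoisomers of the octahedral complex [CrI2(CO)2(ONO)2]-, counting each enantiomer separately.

The six octahedral sites form three mutually perpendicular trans pairs.
Systematic placement gives 5 geometric isomers: I trans, CO trans, ONO trans; I cis, CO trans, ONO cis; I cis, CO cis, ONO trans; I cis, CO cis, ONO cis (chiral); I trans, CO cis, ONO cis.
One of these lacks any improper symmetry element and so occurs as an enantiomeric pair, giving 5 + 1 = 6 stereoisomers in total.

6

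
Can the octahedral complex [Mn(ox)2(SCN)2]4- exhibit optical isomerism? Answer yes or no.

In an octahedral complex each vertex has one trans partner and four cis neighbours.
Each ox is bidentate and must span two cis positions.
The distinct arrangements are (2 in all): SCN trans; SCN cis (chiral).
One of these lacks any improper symmetry element and so occurs as an enantiomeric pair, giving 2 + 1 = 3 stereoisomers in total.

yes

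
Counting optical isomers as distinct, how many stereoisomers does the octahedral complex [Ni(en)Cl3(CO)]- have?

In an octahedral complex each vertex has one trans partner and four cis neighbours.
Each en is bidentate and must span two cis positions.
There are 2 geometric isomers: Cl fac; Cl mer.
Each arrangement has an internal mirror plane or centre of symmetry, so none is chiral.

2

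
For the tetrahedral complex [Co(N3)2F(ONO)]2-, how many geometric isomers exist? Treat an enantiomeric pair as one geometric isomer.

1

In a tetrahedral complex all four positions are equivalent and every pair of ligands is adjacent — there is no cis/trans distinction.
Only one geometric arrangement is possible.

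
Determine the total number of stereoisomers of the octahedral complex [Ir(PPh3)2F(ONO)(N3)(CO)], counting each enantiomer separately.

15

In an octahedral complex each vertex has one trans partner and four cis neighbours.
Placing the ligands in turn and identifying arrangements related by rotation or reflection leaves 9 distinct geometric isomers.
Of these, 6 lack any improper symmetry element and so occur as enantiomeric pairs, giving 9 + 6 = 15 stereoisomers in total.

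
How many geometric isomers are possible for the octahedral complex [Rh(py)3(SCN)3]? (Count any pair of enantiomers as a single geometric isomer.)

In an octahedral complex each vertex has one trans partner and four cis neighbours.
There are 2 geometric isomers: py mer; py fac.

2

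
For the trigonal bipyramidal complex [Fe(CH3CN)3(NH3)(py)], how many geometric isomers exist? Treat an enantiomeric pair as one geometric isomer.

There are 4 geometric isomers: NH3 equatorial, py equatorial; NH3 axial, py equatorial; NH3 equatorial, py axial; NH3 axial, py axial.

4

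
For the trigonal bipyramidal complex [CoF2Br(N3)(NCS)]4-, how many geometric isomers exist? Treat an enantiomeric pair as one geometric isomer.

Exhaustive case analysis gives 7 geometric isomers.

7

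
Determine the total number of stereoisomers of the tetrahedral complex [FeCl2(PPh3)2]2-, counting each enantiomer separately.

1

Only one geometric arrangement is possible.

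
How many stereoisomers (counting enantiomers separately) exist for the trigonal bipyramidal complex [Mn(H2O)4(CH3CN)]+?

There are 2 geometric isomers: CH3CN axial; CH3CN equatorial.
Each arrangement has an internal mirror plane or centre of symmetry, so none is chiral.

2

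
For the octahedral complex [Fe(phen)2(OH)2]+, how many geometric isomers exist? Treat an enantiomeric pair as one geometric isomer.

An octahedron has six vertices in three trans pairs; every non-trans pair is cis.
Each phen is bidentate and must span two cis positions.
There are 2 geometric isomers: OH trans; OH cis (chiral).

2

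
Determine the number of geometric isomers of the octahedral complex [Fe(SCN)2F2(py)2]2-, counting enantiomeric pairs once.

5

The distinct arrangements are (5 in all): SCN trans, F trans, py trans; SCN cis, F trans, py cis; SCN cis, F cis, py trans; SCN cis, F cis, py cis (chiral); SCN trans, F cis, py cis.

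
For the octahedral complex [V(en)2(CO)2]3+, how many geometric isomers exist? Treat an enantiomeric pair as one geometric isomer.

2

An octahedron has six vertices in three trans pairs; every non-trans pair is cis.
Each en is bidentate and must span two cis positions.
The distinct arrangements are (2 in all): CO trans; CO cis (chiral).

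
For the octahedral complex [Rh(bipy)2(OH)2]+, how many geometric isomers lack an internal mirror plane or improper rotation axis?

1

Each bipy is bidentate and must span two cis positions.
The distinct arrangements are (2 in all): OH trans; OH cis (chiral).
One of these lacks any improper symmetry element and so occurs as an enantiomeric pair, giving 2 + 1 = 3 stereoisomers in total.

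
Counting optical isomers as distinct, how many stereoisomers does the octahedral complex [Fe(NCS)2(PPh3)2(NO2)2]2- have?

In an octahedral complex each vertex has one trans partner and four cis neighbours.
The distinct arrangements are (5 in all): NCS trans, PPh3 trans, NO2 trans; NCS trans, PPh3 cis, NO2 cis; NCS cis, PPh3 trans, NO2 cis; NCS cis, PPh3 cis, NO2 cis (chiral); NCS cis, PPh3 cis, NO2 trans.
One of these lacks any improper symmetry element and so occurs as an enantiomeric pair, giving 5 + 1 = 6 stereoisomers in total.

6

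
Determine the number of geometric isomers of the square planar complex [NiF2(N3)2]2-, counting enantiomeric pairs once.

Systematic placement gives 2 geometric isomers: F cis; F trans.

2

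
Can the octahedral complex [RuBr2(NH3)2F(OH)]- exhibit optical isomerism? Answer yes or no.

In an octahedral complex each vertex has one trans partner and four cis neighbours.
Working through the distinct placements yields 6 geometric isomers: Br trans, NH3 cis; Br trans, NH3 trans; Br cis, NH3 cis (3 arrangements, 2 chiral); Br cis, NH3 trans.
Of these, 2 lack any improper symmetry element and so occur as enantiomeric pairs, giving 6 + 2 = 8 stereoisomers in total.

yes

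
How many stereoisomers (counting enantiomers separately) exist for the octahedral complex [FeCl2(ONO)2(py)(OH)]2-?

8

The six octahedral sites form three mutually perpendicular trans pairs.
Working through the distinct placements yields 6 geometric isomers: Cl trans, ONO cis; Cl trans, ONO trans; Cl cis, ONO cis (3 arrangements, 2 chiral); Cl cis, ONO trans.
Of these, 2 lack any improper symmetry element and so occur as enantiomeric pairs, giving 6 + 2 = 8 stereoisomers in total.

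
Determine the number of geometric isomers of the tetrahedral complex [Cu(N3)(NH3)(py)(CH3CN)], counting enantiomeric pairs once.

In a tetrahedral complex all four positions are equivalent and every pair of ligands is adjacent — there is no cis/trans distinction.
Only one geometric arrangement is possible; it has no improper symmetry element, so it exists as a pair of enantiomers (2 stereoisomers).

1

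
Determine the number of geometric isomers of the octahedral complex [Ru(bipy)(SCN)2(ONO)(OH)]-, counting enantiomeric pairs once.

4

Each bipy is bidentate and must span two cis positions.
Working through the distinct placements yields 4 geometric isomers: SCN cis (3 arrangements, 2 chiral); SCN trans.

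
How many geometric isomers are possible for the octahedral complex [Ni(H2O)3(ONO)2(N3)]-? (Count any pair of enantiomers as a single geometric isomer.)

3

The six octahedral sites form three mutually perpendicular trans pairs.
The distinct arrangements are (3 in all): H2O mer, ONO trans; H2O mer, ONO cis; H2O fac, ONO cis.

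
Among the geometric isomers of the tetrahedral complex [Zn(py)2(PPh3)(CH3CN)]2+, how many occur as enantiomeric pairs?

0

All four vertices of a tetrahedron are equivalent and mutually adjacent, so cis/trans isomerism cannot arise.
Only one geometric arrangement is possible.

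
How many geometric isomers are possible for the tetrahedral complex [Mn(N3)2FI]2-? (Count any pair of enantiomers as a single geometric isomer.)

All four vertices of a tetrahedron are equivalent and mutually adjacent, so cis/trans isomerism cannot arise.
Only one geometric arrangement is possible.

1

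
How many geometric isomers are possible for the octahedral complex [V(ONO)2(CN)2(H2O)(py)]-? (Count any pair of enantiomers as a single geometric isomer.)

The six octahedral sites form three mutually perpendicular trans pairs.
The distinct arrangements are (6 in all): ONO cis, CN trans; ONO trans, CN trans; ONO cis, CN cis (3 arrangements, 2 chiral); ONO trans, CN cis.

6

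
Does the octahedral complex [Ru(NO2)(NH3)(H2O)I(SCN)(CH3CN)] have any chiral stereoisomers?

yes

Placing the ligands in turn and identifying arrangements related by rotation or reflection leaves 15 distinct geometric isomers.
Of these, 15 lack any improper symmetry element and so occur as enantiomeric pairs, giving 15 + 15 = 30 stereoisomers in total.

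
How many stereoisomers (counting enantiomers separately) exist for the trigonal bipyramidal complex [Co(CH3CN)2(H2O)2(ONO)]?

6

In a trigonal bipyramid the two axial positions differ from the three equatorial ones.
Exhaustive case analysis gives 5 geometric isomers.
One of these lacks any improper symmetry element and so occurs as an enantiomeric pair, giving 5 + 1 = 6 stereoisomers in total.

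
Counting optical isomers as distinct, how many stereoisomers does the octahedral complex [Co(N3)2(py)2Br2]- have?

In an octahedral complex each vertex has one trans partner and four cis neighbours.
Systematic placement gives 5 geometric isomers: N3 trans, py trans, Br trans; N3 cis, py cis, Br trans; N3 cis, py trans, Br cis; N3 cis, py cis, Br cis (chiral); N3 trans, py cis, Br cis.
One of these lacks any improper symmetry element and so occurs as an enantiomeric pair, giving 5 + 1 = 6 stereoisomers in total.

6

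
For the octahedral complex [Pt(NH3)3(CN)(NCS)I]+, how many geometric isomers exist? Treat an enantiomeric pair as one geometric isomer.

Systematic placement gives 4 geometric isomers: NH3 mer (3 arrangements); NH3 fac (chiral).

4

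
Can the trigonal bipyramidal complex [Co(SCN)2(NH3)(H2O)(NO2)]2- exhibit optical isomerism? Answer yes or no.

yes

A trigonal bipyramid has two axial and three equatorial sites, which are chemically inequivalent.
Placing the ligands in turn and identifying arrangements related by rotation or reflection leaves 7 distinct geometric isomers.
Of these, 3 lack any improper symmetry element and so occur as enantiomeric pairs, giving 7 + 3 = 10 stereoisomers in total.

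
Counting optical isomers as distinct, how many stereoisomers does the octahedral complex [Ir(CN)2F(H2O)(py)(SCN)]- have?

Placing the ligands in turn and identifying arrangements related by rotation or reflection leaves 9 distinct geometric isomers.
Of these, 6 lack any improper symmetry element and so occur as enantiomeric pairs, giving 9 + 6 = 15 stereoisomers in total.

15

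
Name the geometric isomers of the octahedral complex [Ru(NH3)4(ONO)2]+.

In an octahedral complex each vertex has one trans partner and four cis neighbours.
There are 2 geometric isomers: ONO trans; ONO cis.

cis and trans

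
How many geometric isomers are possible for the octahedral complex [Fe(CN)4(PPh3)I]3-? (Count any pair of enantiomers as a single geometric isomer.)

In an octahedral complex each vertex has one trans partner and four cis neighbours.
The distinct arrangements are (2 in all): PPh3 and I mutually trans; PPh3 and I mutually cis.

2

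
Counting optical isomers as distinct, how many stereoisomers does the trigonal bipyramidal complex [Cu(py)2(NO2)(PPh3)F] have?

A trigonal bipyramid has two axial and three equatorial sites, which are chemically inequivalent.
Exhaustive case analysis gives 7 geometric isomers.
Of these, 3 lack any improper symmetry element and so occur as enantiomeric pairs, giving 7 + 3 = 10 stereoisomers in total.

10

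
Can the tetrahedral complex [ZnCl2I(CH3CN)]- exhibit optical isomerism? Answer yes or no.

All four vertices of a tetrahedron are equivalent and mutually adjacent, so cis/trans isomerism cannot arise.
Only one geometric arrangement is possible.

no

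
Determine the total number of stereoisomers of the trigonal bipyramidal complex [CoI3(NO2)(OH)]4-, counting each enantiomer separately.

4

A trigonal bipyramid has two axial and three equatorial sites, which are chemically inequivalent.
The distinct arrangements are (4 in all): NO2 equatorial, OH equatorial; NO2 axial, OH equatorial; NO2 equatorial, OH axial; NO2 axial, OH axial.
Each arrangement has an internal mirror plane or centre of symmetry, so none is chiral.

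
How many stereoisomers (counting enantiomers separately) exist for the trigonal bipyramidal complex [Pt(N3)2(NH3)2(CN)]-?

6

A trigonal bipyramid has two axial and three equatorial sites, which are chemically inequivalent.
Placing the ligands in turn and identifying arrangements related by rotation or reflection leaves 5 distinct geometric isomers.
One of these lacks any improper symmetry element and so occurs as an enantiomeric pair, giving 5 + 1 = 6 stereoisomers in total.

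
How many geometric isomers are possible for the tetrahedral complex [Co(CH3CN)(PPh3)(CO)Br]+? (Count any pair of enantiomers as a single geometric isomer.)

In a tetrahedral complex all four positions are equivalent and every pair of ligands is adjacent — there is no cis/trans distinction.
Only one geometric arrangement is possible; it has no improper symmetry element, so it exists as a pair of enantiomers (2 stereoisomers).

1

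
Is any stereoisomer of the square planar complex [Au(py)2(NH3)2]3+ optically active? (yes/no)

A square has two trans pairs of vertices; adjacent vertices are cis.
The distinct arrangements are (2 in all): py cis; py trans.
Each arrangement has an internal mirror plane or centre of symmetry, so none is chiral.

no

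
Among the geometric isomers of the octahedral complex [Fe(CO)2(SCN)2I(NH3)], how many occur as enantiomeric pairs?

In an octahedral complex each vertex has one trans partner and four cis neighbours.
Working through the distinct placements yields 6 geometric isomers: CO trans, SCN trans; CO trans, SCN cis; CO cis, SCN trans; CO cis, SCN cis (3 arrangements, 2 chiral).
Of these, 2 lack any improper symmetry element and so occur as enantiomeric pairs, giving 6 + 2 = 8 stereoisomers in total.

2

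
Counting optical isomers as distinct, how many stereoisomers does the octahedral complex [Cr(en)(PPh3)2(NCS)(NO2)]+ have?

6

In an octahedral complex each vertex has one trans partner and four cis neighbours.
Each en is bidentate and must span two cis positions.
There are 4 geometric isomers: PPh3 cis (3 arrangements, 2 chiral); PPh3 trans.
Of these, 2 lack any improper symmetry element and so occur as enantiomeric pairs, giving 4 + 2 = 6 stereoisomers in total.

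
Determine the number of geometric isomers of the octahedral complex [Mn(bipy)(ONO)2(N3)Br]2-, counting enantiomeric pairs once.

4

The six octahedral sites form three mutually perpendicular trans pairs.
Each bipy is bidentate and must span two cis positions.
The distinct arrangements are (4 in all): ONO cis (3 arrangements, 2 chiral); ONO trans.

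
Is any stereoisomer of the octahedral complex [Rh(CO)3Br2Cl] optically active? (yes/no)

There are 3 geometric isomers: CO mer, Br trans; CO fac, Br cis; CO mer, Br cis.
Each arrangement has an internal mirror plane or centre of symmetry, so none is chiral.

no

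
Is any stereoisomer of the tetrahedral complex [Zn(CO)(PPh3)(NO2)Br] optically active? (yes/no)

yes

In a tetrahedral complex all four positions are equivalent and every pair of ligands is adjacent — there is no cis/trans distinction.
Only one geometric arrangement is possible; it has no improper symmetry element, so it exists as a pair of enantiomers (2 stereoisomers).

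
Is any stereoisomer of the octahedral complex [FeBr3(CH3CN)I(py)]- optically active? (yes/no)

yes

An octahedron has six vertices in three trans pairs; every non-trans pair is cis.
Systematic placement gives 4 geometric isomers: Br mer (3 arrangements); Br fac (chiral).
One of these lacks any improper symmetry element and so occurs as an enantiomeric pair, giving 4 + 1 = 5 stereoisomers in total.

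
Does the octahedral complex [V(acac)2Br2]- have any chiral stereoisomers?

An octahedron has six vertices in three trans pairs; every non-trans pair is cis.
Each acac is bidentate and must span two cis positions.
There are 2 geometric isomers: Br trans; Br cis (chiral).
One of these lacks any improper symmetry element and so occurs as an enantiomeric pair, giving 2 + 1 = 3 stereoisomers in total.

yes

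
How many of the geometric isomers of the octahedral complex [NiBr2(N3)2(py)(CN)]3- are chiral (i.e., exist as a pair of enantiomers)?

In an octahedral complex each vertex has one trans partner and four cis neighbours.
There are 6 geometric isomers: Br trans, N3 cis; Br trans, N3 trans; Br cis, N3 cis (3 arrangements, 2 chiral); Br cis, N3 trans.
Of these, 2 lack any improper symmetry element and so occur as enantiomeric pairs, giving 6 + 2 = 8 stereoisomers in total.

2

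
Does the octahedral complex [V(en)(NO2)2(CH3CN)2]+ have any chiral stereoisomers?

Each en is bidentate and must span two cis positions.
There are 3 geometric isomers: NO2 cis, CH3CN trans; NO2 cis, CH3CN cis (chiral); NO2 trans, CH3CN cis.
One of these lacks any improper symmetry element and so occurs as an enantiomeric pair, giving 3 + 1 = 4 stereoisomers in total.

yes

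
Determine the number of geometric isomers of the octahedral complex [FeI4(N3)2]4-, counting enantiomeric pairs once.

In an octahedral complex each vertex has one trans partner and four cis neighbours.
Systematic placement gives 2 geometric isomers: N3 trans; N3 cis.

2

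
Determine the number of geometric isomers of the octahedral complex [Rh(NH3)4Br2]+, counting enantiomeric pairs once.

In an octahedral complex each vertex has one trans partner and four cis neighbours.
Working through the distinct placements yields 2 geometric isomers: Br trans; Br cis.

2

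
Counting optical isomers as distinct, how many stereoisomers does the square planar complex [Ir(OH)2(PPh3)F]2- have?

2

A square has two trans pairs of vertices; adjacent vertices are cis.
Working through the distinct placements yields 2 geometric isomers: OH cis; OH trans.
Each arrangement has an internal mirror plane or centre of symmetry, so none is chiral.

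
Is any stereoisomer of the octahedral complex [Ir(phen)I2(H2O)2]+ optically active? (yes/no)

yes

An octahedron has six vertices in three trans pairs; every non-trans pair is cis.
Each phen is bidentate and must span two cis positions.
The distinct arrangements are (3 in all): I cis, H2O trans; I cis, H2O cis (chiral); I trans, H2O cis.
One of these lacks any improper symmetry element and so occurs as an enantiomeric pair, giving 3 + 1 = 4 stereoisomers in total.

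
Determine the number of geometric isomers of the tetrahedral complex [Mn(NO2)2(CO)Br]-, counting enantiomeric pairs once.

1

In a tetrahedral complex all four positions are equivalent and every pair of ligands is adjacent — there is no cis/trans distinction.
Only one geometric arrangement is possible.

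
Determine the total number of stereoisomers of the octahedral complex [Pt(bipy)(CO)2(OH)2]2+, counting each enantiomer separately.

4

Each bipy is bidentate and must span two cis positions.
Systematic placement gives 3 geometric isomers: CO trans, OH cis; CO cis, OH cis (chiral); CO cis, OH trans.
One of these lacks any improper symmetry element and so occurs as an enantiomeric pair, giving 3 + 1 = 4 stereoisomers in total.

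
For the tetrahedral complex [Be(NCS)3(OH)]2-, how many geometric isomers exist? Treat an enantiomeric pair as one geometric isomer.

In a tetrahedral complex all four positions are equivalent and every pair of ligands is adjacent — there is no cis/trans distinction.
Only one geometric arrangement is possible.

1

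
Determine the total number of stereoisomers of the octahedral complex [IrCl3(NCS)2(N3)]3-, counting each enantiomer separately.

An octahedron has six vertices in three trans pairs; every non-trans pair is cis.
The distinct arrangements are (3 in all): Cl mer, NCS trans; Cl mer, NCS cis; Cl fac, NCS cis.
Each arrangement has an internal mirror plane or centre of symmetry, so none is chiral.

3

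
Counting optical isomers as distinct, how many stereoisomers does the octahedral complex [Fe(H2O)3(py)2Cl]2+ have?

In an octahedral complex each vertex has one trans partner and four cis neighbours.
There are 3 geometric isomers: H2O mer, py trans; H2O fac, py cis; H2O mer, py cis.
Each arrangement has an internal mirror plane or centre of symmetry, so none is chiral.

3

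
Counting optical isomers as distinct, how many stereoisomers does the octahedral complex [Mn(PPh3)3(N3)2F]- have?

3

In an octahedral complex each vertex has one trans partner and four cis neighbours.
The distinct arrangements are (3 in all): PPh3 mer, N3 cis; PPh3 mer, N3 trans; PPh3 fac, N3 cis.
Each arrangement has an internal mirror plane or centre of symmetry, so none is chiral.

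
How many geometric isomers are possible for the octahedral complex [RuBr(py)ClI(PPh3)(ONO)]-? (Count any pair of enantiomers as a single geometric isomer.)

15

An octahedron has six vertices in three trans pairs; every non-trans pair is cis.
Systematic enumeration (placing each ligand type in turn and discarding arrangements equivalent by rotation or reflection) gives 15 geometric isomers.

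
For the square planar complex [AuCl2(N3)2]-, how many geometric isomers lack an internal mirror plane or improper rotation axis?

0

In a square planar complex each vertex has one trans partner and two cis neighbours.
Systematic placement gives 2 geometric isomers: Cl cis; Cl trans.
Each arrangement has an internal mirror plane or centre of symmetry, so none is chiral.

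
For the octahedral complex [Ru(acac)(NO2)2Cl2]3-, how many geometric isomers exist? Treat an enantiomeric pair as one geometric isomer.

3

In an octahedral complex each vertex has one trans partner and four cis neighbours.
Each acac is bidentate and must span two cis positions.
There are 3 geometric isomers: NO2 cis, Cl trans; NO2 cis, Cl cis (chiral); NO2 trans, Cl cis.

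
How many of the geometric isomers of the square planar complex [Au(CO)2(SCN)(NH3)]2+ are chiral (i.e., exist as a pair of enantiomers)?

0

Working through the distinct placements yields 2 geometric isomers: CO cis; CO trans.
Each arrangement has an internal mirror plane or centre of symmetry, so none is chiral.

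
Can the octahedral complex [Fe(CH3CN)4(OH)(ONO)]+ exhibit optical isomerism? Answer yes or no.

Working through the distinct placements yields 2 geometric isomers: OH and ONO mutually trans; OH and ONO mutually cis.
Each arrangement has an internal mirror plane or centre of symmetry, so none is chiral.

no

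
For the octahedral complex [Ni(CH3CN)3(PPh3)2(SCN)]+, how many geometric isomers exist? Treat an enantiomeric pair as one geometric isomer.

In an octahedral complex each vertex has one trans partner and four cis neighbours.
The distinct arrangements are (3 in all): CH3CN mer, PPh3 cis; CH3CN mer, PPh3 trans; CH3CN fac, PPh3 cis.

3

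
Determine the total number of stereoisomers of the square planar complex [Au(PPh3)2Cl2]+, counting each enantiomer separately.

2

A square has two trans pairs of vertices; adjacent vertices are cis.
Working through the distinct placements yields 2 geometric isomers: PPh3 cis; PPh3 trans.
Each arrangement has an internal mirror plane or centre of symmetry, so none is chiral.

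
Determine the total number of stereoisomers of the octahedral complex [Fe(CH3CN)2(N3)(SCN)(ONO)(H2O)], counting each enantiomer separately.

An octahedron has six vertices in three trans pairs; every non-trans pair is cis.
Placing the ligands in turn and identifying arrangements related by rotation or reflection leaves 9 distinct geometric isomers.
Of these, 6 lack any improper symmetry element and so occur as enantiomeric pairs, giving 9 + 6 = 15 stereoisomers in total.

15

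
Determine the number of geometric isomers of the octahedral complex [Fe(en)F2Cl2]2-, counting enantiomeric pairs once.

3

An octahedron has six vertices in three trans pairs; every non-trans pair is cis.
Each en is bidentate and must span two cis positions.
There are 3 geometric isomers: F cis, Cl trans; F cis, Cl cis (chiral); F trans, Cl cis.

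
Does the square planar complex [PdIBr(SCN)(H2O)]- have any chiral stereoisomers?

no

There are 3 geometric isomers: (Br/I trans, H2O/SCN trans); (Br/SCN trans, H2O/I trans); (Br/H2O trans, I/SCN trans).
Each arrangement has an internal mirror plane or centre of symmetry, so none is chiral.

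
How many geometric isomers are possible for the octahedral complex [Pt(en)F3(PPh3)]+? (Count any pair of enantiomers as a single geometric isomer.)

The six octahedral sites form three mutually perpendicular trans pairs.
Each en is bidentate and must span two cis positions.
Systematic placement gives 2 geometric isomers: F mer; F fac.

2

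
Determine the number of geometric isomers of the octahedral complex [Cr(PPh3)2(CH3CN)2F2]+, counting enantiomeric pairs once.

5

An octahedron has six vertices in three trans pairs; every non-trans pair is cis.
Working through the distinct placements yields 5 geometric isomers: PPh3 trans, CH3CN trans, F trans; PPh3 cis, CH3CN trans, F cis; PPh3 trans, CH3CN cis, F cis; PPh3 cis, CH3CN cis, F cis (chiral); PPh3 cis, CH3CN cis, F trans.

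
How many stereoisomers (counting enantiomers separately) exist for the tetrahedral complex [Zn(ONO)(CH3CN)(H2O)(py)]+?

2

In a tetrahedral complex all four positions are equivalent and every pair of ligands is adjacent — there is no cis/trans distinction.
Only one geometric arrangement is possible; it has no improper symmetry element, so it exists as a pair of enantiomers (2 stereoisomers).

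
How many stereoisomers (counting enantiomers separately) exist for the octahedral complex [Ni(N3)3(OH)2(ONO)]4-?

The six octahedral sites form three mutually perpendicular trans pairs.
Systematic placement gives 3 geometric isomers: N3 mer, OH cis; N3 mer, OH trans; N3 fac, OH cis.
Each arrangement has an internal mirror plane or centre of symmetry, so none is chiral.

3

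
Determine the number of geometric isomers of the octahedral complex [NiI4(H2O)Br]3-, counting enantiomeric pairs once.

In an octahedral complex each vertex has one trans partner and four cis neighbours.
Systematic placement gives 2 geometric isomers: H2O and Br mutually trans; H2O and Br mutually cis.

2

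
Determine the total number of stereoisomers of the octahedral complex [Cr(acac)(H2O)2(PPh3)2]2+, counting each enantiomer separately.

4

Each acac is bidentate and must span two cis positions.
Working through the distinct placements yields 3 geometric isomers: H2O trans, PPh3 cis; H2O cis, PPh3 cis (chiral); H2O cis, PPh3 trans.
One of these lacks any improper symmetry element and so occurs as an enantiomeric pair, giving 3 + 1 = 4 stereoisomers in total.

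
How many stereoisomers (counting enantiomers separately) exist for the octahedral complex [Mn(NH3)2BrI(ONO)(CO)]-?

In an octahedral complex each vertex has one trans partner and four cis neighbours.
Exhaustive case analysis gives 9 geometric isomers.
Of these, 6 lack any improper symmetry element and so occur as enantiomeric pairs, giving 9 + 6 = 15 stereoisomers in total.

15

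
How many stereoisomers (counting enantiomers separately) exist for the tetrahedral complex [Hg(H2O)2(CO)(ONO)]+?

All four vertices of a tetrahedron are equivalent and mutually adjacent, so cis/trans isomerism cannot arise.
Only one geometric arrangement is possible.

1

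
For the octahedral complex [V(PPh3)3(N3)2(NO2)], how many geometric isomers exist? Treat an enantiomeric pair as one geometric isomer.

3

The six octahedral sites form three mutually perpendicular trans pairs.
Working through the distinct placements yields 3 geometric isomers: PPh3 mer, N3 trans; PPh3 mer, N3 cis; PPh3 fac, N3 cis.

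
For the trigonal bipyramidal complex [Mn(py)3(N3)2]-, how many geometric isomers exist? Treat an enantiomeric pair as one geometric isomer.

In a trigonal bipyramid the two axial positions differ from the three equatorial ones.
Working through the distinct placements yields 3 geometric isomers: N3 both axial; N3 one axial, one equatorial; N3 both equatorial.

3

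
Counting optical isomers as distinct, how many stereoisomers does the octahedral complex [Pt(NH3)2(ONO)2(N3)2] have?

6

The distinct arrangements are (5 in all): NH3 trans, ONO trans, N3 trans; NH3 cis, ONO cis, N3 trans; NH3 cis, ONO trans, N3 cis; NH3 cis, ONO cis, N3 cis (chiral); NH3 trans, ONO cis, N3 cis.
One of these lacks any improper symmetry element and so occurs as an enantiomeric pair, giving 5 + 1 = 6 stereoisomers in total.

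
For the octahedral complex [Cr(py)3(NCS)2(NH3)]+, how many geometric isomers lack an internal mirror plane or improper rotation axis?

An octahedron has six vertices in three trans pairs; every non-trans pair is cis.
The distinct arrangements are (3 in all): py mer, NCS trans; py mer, NCS cis; py fac, NCS cis.
Each arrangement has an internal mirror plane or centre of symmetry, so none is chiral.

0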